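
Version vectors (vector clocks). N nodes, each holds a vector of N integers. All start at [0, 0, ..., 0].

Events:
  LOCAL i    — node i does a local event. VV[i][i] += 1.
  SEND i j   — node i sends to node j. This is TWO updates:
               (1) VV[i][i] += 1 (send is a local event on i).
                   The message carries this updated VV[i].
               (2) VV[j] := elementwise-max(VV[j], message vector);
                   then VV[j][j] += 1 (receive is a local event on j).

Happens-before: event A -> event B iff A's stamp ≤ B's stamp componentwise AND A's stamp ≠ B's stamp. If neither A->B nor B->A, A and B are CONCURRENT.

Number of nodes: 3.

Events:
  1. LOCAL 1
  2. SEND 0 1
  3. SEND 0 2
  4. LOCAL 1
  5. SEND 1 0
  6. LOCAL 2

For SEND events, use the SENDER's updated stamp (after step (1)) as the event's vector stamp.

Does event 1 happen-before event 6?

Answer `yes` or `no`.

Answer: no

Derivation:
Initial: VV[0]=[0, 0, 0]
Initial: VV[1]=[0, 0, 0]
Initial: VV[2]=[0, 0, 0]
Event 1: LOCAL 1: VV[1][1]++ -> VV[1]=[0, 1, 0]
Event 2: SEND 0->1: VV[0][0]++ -> VV[0]=[1, 0, 0], msg_vec=[1, 0, 0]; VV[1]=max(VV[1],msg_vec) then VV[1][1]++ -> VV[1]=[1, 2, 0]
Event 3: SEND 0->2: VV[0][0]++ -> VV[0]=[2, 0, 0], msg_vec=[2, 0, 0]; VV[2]=max(VV[2],msg_vec) then VV[2][2]++ -> VV[2]=[2, 0, 1]
Event 4: LOCAL 1: VV[1][1]++ -> VV[1]=[1, 3, 0]
Event 5: SEND 1->0: VV[1][1]++ -> VV[1]=[1, 4, 0], msg_vec=[1, 4, 0]; VV[0]=max(VV[0],msg_vec) then VV[0][0]++ -> VV[0]=[3, 4, 0]
Event 6: LOCAL 2: VV[2][2]++ -> VV[2]=[2, 0, 2]
Event 1 stamp: [0, 1, 0]
Event 6 stamp: [2, 0, 2]
[0, 1, 0] <= [2, 0, 2]? False. Equal? False. Happens-before: False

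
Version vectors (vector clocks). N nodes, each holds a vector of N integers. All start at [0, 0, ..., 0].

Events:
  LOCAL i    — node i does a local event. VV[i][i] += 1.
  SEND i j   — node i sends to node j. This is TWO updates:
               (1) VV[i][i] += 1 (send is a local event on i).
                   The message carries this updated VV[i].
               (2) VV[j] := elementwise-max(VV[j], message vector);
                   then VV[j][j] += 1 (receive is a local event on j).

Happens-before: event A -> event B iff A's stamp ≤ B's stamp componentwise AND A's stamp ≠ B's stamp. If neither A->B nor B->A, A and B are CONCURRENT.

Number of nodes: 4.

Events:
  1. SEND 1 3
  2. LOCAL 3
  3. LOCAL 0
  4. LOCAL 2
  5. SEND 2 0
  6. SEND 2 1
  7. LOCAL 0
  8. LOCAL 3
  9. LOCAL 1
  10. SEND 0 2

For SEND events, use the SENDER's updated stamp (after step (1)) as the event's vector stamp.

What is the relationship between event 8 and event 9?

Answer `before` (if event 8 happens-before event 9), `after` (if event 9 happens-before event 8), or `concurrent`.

Answer: concurrent

Derivation:
Initial: VV[0]=[0, 0, 0, 0]
Initial: VV[1]=[0, 0, 0, 0]
Initial: VV[2]=[0, 0, 0, 0]
Initial: VV[3]=[0, 0, 0, 0]
Event 1: SEND 1->3: VV[1][1]++ -> VV[1]=[0, 1, 0, 0], msg_vec=[0, 1, 0, 0]; VV[3]=max(VV[3],msg_vec) then VV[3][3]++ -> VV[3]=[0, 1, 0, 1]
Event 2: LOCAL 3: VV[3][3]++ -> VV[3]=[0, 1, 0, 2]
Event 3: LOCAL 0: VV[0][0]++ -> VV[0]=[1, 0, 0, 0]
Event 4: LOCAL 2: VV[2][2]++ -> VV[2]=[0, 0, 1, 0]
Event 5: SEND 2->0: VV[2][2]++ -> VV[2]=[0, 0, 2, 0], msg_vec=[0, 0, 2, 0]; VV[0]=max(VV[0],msg_vec) then VV[0][0]++ -> VV[0]=[2, 0, 2, 0]
Event 6: SEND 2->1: VV[2][2]++ -> VV[2]=[0, 0, 3, 0], msg_vec=[0, 0, 3, 0]; VV[1]=max(VV[1],msg_vec) then VV[1][1]++ -> VV[1]=[0, 2, 3, 0]
Event 7: LOCAL 0: VV[0][0]++ -> VV[0]=[3, 0, 2, 0]
Event 8: LOCAL 3: VV[3][3]++ -> VV[3]=[0, 1, 0, 3]
Event 9: LOCAL 1: VV[1][1]++ -> VV[1]=[0, 3, 3, 0]
Event 10: SEND 0->2: VV[0][0]++ -> VV[0]=[4, 0, 2, 0], msg_vec=[4, 0, 2, 0]; VV[2]=max(VV[2],msg_vec) then VV[2][2]++ -> VV[2]=[4, 0, 4, 0]
Event 8 stamp: [0, 1, 0, 3]
Event 9 stamp: [0, 3, 3, 0]
[0, 1, 0, 3] <= [0, 3, 3, 0]? False
[0, 3, 3, 0] <= [0, 1, 0, 3]? False
Relation: concurrent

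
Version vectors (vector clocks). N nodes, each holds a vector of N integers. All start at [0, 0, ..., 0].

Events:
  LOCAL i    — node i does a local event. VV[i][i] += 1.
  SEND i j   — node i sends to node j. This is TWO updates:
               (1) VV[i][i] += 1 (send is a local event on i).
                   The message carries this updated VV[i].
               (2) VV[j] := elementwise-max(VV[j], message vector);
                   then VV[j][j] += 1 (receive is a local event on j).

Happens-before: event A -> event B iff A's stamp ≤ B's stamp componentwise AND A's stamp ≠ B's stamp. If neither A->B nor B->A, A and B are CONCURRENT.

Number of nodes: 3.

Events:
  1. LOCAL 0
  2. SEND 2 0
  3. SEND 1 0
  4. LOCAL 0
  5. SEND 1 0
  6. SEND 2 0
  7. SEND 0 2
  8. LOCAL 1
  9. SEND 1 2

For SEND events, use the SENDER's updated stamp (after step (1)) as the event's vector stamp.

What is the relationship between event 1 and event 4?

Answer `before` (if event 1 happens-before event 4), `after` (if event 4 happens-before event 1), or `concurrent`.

Initial: VV[0]=[0, 0, 0]
Initial: VV[1]=[0, 0, 0]
Initial: VV[2]=[0, 0, 0]
Event 1: LOCAL 0: VV[0][0]++ -> VV[0]=[1, 0, 0]
Event 2: SEND 2->0: VV[2][2]++ -> VV[2]=[0, 0, 1], msg_vec=[0, 0, 1]; VV[0]=max(VV[0],msg_vec) then VV[0][0]++ -> VV[0]=[2, 0, 1]
Event 3: SEND 1->0: VV[1][1]++ -> VV[1]=[0, 1, 0], msg_vec=[0, 1, 0]; VV[0]=max(VV[0],msg_vec) then VV[0][0]++ -> VV[0]=[3, 1, 1]
Event 4: LOCAL 0: VV[0][0]++ -> VV[0]=[4, 1, 1]
Event 5: SEND 1->0: VV[1][1]++ -> VV[1]=[0, 2, 0], msg_vec=[0, 2, 0]; VV[0]=max(VV[0],msg_vec) then VV[0][0]++ -> VV[0]=[5, 2, 1]
Event 6: SEND 2->0: VV[2][2]++ -> VV[2]=[0, 0, 2], msg_vec=[0, 0, 2]; VV[0]=max(VV[0],msg_vec) then VV[0][0]++ -> VV[0]=[6, 2, 2]
Event 7: SEND 0->2: VV[0][0]++ -> VV[0]=[7, 2, 2], msg_vec=[7, 2, 2]; VV[2]=max(VV[2],msg_vec) then VV[2][2]++ -> VV[2]=[7, 2, 3]
Event 8: LOCAL 1: VV[1][1]++ -> VV[1]=[0, 3, 0]
Event 9: SEND 1->2: VV[1][1]++ -> VV[1]=[0, 4, 0], msg_vec=[0, 4, 0]; VV[2]=max(VV[2],msg_vec) then VV[2][2]++ -> VV[2]=[7, 4, 4]
Event 1 stamp: [1, 0, 0]
Event 4 stamp: [4, 1, 1]
[1, 0, 0] <= [4, 1, 1]? True
[4, 1, 1] <= [1, 0, 0]? False
Relation: before

Answer: before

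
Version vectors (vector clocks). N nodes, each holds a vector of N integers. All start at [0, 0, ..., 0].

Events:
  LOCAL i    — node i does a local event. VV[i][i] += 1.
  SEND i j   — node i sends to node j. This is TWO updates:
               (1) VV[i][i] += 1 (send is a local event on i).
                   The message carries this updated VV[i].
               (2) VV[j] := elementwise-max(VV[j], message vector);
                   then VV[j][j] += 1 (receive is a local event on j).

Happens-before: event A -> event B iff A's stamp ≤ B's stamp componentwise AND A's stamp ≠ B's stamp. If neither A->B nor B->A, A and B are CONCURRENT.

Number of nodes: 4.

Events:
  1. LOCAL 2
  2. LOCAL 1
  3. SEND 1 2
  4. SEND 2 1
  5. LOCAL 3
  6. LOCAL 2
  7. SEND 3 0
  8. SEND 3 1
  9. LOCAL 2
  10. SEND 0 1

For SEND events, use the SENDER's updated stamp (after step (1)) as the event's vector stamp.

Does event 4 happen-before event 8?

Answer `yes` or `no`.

Answer: no

Derivation:
Initial: VV[0]=[0, 0, 0, 0]
Initial: VV[1]=[0, 0, 0, 0]
Initial: VV[2]=[0, 0, 0, 0]
Initial: VV[3]=[0, 0, 0, 0]
Event 1: LOCAL 2: VV[2][2]++ -> VV[2]=[0, 0, 1, 0]
Event 2: LOCAL 1: VV[1][1]++ -> VV[1]=[0, 1, 0, 0]
Event 3: SEND 1->2: VV[1][1]++ -> VV[1]=[0, 2, 0, 0], msg_vec=[0, 2, 0, 0]; VV[2]=max(VV[2],msg_vec) then VV[2][2]++ -> VV[2]=[0, 2, 2, 0]
Event 4: SEND 2->1: VV[2][2]++ -> VV[2]=[0, 2, 3, 0], msg_vec=[0, 2, 3, 0]; VV[1]=max(VV[1],msg_vec) then VV[1][1]++ -> VV[1]=[0, 3, 3, 0]
Event 5: LOCAL 3: VV[3][3]++ -> VV[3]=[0, 0, 0, 1]
Event 6: LOCAL 2: VV[2][2]++ -> VV[2]=[0, 2, 4, 0]
Event 7: SEND 3->0: VV[3][3]++ -> VV[3]=[0, 0, 0, 2], msg_vec=[0, 0, 0, 2]; VV[0]=max(VV[0],msg_vec) then VV[0][0]++ -> VV[0]=[1, 0, 0, 2]
Event 8: SEND 3->1: VV[3][3]++ -> VV[3]=[0, 0, 0, 3], msg_vec=[0, 0, 0, 3]; VV[1]=max(VV[1],msg_vec) then VV[1][1]++ -> VV[1]=[0, 4, 3, 3]
Event 9: LOCAL 2: VV[2][2]++ -> VV[2]=[0, 2, 5, 0]
Event 10: SEND 0->1: VV[0][0]++ -> VV[0]=[2, 0, 0, 2], msg_vec=[2, 0, 0, 2]; VV[1]=max(VV[1],msg_vec) then VV[1][1]++ -> VV[1]=[2, 5, 3, 3]
Event 4 stamp: [0, 2, 3, 0]
Event 8 stamp: [0, 0, 0, 3]
[0, 2, 3, 0] <= [0, 0, 0, 3]? False. Equal? False. Happens-before: False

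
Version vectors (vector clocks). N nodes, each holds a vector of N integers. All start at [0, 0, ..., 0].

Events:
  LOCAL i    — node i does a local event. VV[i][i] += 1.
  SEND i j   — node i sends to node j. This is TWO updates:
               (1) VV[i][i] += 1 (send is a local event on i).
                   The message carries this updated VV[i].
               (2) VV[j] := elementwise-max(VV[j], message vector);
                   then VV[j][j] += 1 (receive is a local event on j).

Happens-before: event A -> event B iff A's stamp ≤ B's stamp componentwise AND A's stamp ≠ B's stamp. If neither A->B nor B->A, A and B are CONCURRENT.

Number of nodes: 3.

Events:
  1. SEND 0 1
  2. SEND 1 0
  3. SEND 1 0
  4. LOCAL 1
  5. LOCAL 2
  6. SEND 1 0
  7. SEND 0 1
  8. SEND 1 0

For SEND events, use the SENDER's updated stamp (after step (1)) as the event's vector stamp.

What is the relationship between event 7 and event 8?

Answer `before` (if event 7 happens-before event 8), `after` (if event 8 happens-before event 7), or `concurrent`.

Initial: VV[0]=[0, 0, 0]
Initial: VV[1]=[0, 0, 0]
Initial: VV[2]=[0, 0, 0]
Event 1: SEND 0->1: VV[0][0]++ -> VV[0]=[1, 0, 0], msg_vec=[1, 0, 0]; VV[1]=max(VV[1],msg_vec) then VV[1][1]++ -> VV[1]=[1, 1, 0]
Event 2: SEND 1->0: VV[1][1]++ -> VV[1]=[1, 2, 0], msg_vec=[1, 2, 0]; VV[0]=max(VV[0],msg_vec) then VV[0][0]++ -> VV[0]=[2, 2, 0]
Event 3: SEND 1->0: VV[1][1]++ -> VV[1]=[1, 3, 0], msg_vec=[1, 3, 0]; VV[0]=max(VV[0],msg_vec) then VV[0][0]++ -> VV[0]=[3, 3, 0]
Event 4: LOCAL 1: VV[1][1]++ -> VV[1]=[1, 4, 0]
Event 5: LOCAL 2: VV[2][2]++ -> VV[2]=[0, 0, 1]
Event 6: SEND 1->0: VV[1][1]++ -> VV[1]=[1, 5, 0], msg_vec=[1, 5, 0]; VV[0]=max(VV[0],msg_vec) then VV[0][0]++ -> VV[0]=[4, 5, 0]
Event 7: SEND 0->1: VV[0][0]++ -> VV[0]=[5, 5, 0], msg_vec=[5, 5, 0]; VV[1]=max(VV[1],msg_vec) then VV[1][1]++ -> VV[1]=[5, 6, 0]
Event 8: SEND 1->0: VV[1][1]++ -> VV[1]=[5, 7, 0], msg_vec=[5, 7, 0]; VV[0]=max(VV[0],msg_vec) then VV[0][0]++ -> VV[0]=[6, 7, 0]
Event 7 stamp: [5, 5, 0]
Event 8 stamp: [5, 7, 0]
[5, 5, 0] <= [5, 7, 0]? True
[5, 7, 0] <= [5, 5, 0]? False
Relation: before

Answer: before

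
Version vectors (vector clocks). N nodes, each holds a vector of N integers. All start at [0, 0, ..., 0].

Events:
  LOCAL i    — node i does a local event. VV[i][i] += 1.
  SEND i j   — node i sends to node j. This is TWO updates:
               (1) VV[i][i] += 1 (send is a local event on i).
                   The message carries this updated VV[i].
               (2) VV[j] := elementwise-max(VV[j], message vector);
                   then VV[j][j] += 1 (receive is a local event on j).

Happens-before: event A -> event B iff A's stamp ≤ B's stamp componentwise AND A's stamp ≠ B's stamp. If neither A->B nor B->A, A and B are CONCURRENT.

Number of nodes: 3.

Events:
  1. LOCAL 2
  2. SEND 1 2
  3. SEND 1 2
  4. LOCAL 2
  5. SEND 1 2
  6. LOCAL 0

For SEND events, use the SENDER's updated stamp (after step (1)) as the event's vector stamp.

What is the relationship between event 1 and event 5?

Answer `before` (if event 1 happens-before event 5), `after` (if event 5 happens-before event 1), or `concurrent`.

Initial: VV[0]=[0, 0, 0]
Initial: VV[1]=[0, 0, 0]
Initial: VV[2]=[0, 0, 0]
Event 1: LOCAL 2: VV[2][2]++ -> VV[2]=[0, 0, 1]
Event 2: SEND 1->2: VV[1][1]++ -> VV[1]=[0, 1, 0], msg_vec=[0, 1, 0]; VV[2]=max(VV[2],msg_vec) then VV[2][2]++ -> VV[2]=[0, 1, 2]
Event 3: SEND 1->2: VV[1][1]++ -> VV[1]=[0, 2, 0], msg_vec=[0, 2, 0]; VV[2]=max(VV[2],msg_vec) then VV[2][2]++ -> VV[2]=[0, 2, 3]
Event 4: LOCAL 2: VV[2][2]++ -> VV[2]=[0, 2, 4]
Event 5: SEND 1->2: VV[1][1]++ -> VV[1]=[0, 3, 0], msg_vec=[0, 3, 0]; VV[2]=max(VV[2],msg_vec) then VV[2][2]++ -> VV[2]=[0, 3, 5]
Event 6: LOCAL 0: VV[0][0]++ -> VV[0]=[1, 0, 0]
Event 1 stamp: [0, 0, 1]
Event 5 stamp: [0, 3, 0]
[0, 0, 1] <= [0, 3, 0]? False
[0, 3, 0] <= [0, 0, 1]? False
Relation: concurrent

Answer: concurrent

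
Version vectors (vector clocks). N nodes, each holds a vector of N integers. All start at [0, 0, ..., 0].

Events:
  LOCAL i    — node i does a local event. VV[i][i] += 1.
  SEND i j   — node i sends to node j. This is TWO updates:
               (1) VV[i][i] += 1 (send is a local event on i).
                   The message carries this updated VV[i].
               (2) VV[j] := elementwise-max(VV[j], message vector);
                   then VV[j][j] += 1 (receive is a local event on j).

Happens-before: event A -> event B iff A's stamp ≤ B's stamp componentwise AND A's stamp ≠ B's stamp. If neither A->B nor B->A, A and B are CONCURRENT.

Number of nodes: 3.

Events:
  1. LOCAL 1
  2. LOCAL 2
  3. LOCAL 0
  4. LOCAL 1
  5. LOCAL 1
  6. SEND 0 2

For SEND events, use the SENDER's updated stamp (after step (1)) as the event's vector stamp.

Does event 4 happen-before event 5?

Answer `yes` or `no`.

Answer: yes

Derivation:
Initial: VV[0]=[0, 0, 0]
Initial: VV[1]=[0, 0, 0]
Initial: VV[2]=[0, 0, 0]
Event 1: LOCAL 1: VV[1][1]++ -> VV[1]=[0, 1, 0]
Event 2: LOCAL 2: VV[2][2]++ -> VV[2]=[0, 0, 1]
Event 3: LOCAL 0: VV[0][0]++ -> VV[0]=[1, 0, 0]
Event 4: LOCAL 1: VV[1][1]++ -> VV[1]=[0, 2, 0]
Event 5: LOCAL 1: VV[1][1]++ -> VV[1]=[0, 3, 0]
Event 6: SEND 0->2: VV[0][0]++ -> VV[0]=[2, 0, 0], msg_vec=[2, 0, 0]; VV[2]=max(VV[2],msg_vec) then VV[2][2]++ -> VV[2]=[2, 0, 2]
Event 4 stamp: [0, 2, 0]
Event 5 stamp: [0, 3, 0]
[0, 2, 0] <= [0, 3, 0]? True. Equal? False. Happens-before: True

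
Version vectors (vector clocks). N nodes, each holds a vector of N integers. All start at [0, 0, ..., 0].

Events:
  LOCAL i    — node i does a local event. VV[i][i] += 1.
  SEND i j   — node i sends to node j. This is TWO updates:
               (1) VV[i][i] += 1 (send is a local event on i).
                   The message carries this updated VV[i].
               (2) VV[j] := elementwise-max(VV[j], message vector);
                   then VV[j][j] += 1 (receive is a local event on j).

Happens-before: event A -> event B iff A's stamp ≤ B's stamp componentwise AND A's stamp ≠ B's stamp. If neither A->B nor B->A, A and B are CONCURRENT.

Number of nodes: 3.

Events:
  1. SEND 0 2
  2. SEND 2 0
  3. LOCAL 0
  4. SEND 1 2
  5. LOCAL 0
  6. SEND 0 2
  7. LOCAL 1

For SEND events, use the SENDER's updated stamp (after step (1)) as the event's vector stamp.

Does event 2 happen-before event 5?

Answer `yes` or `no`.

Initial: VV[0]=[0, 0, 0]
Initial: VV[1]=[0, 0, 0]
Initial: VV[2]=[0, 0, 0]
Event 1: SEND 0->2: VV[0][0]++ -> VV[0]=[1, 0, 0], msg_vec=[1, 0, 0]; VV[2]=max(VV[2],msg_vec) then VV[2][2]++ -> VV[2]=[1, 0, 1]
Event 2: SEND 2->0: VV[2][2]++ -> VV[2]=[1, 0, 2], msg_vec=[1, 0, 2]; VV[0]=max(VV[0],msg_vec) then VV[0][0]++ -> VV[0]=[2, 0, 2]
Event 3: LOCAL 0: VV[0][0]++ -> VV[0]=[3, 0, 2]
Event 4: SEND 1->2: VV[1][1]++ -> VV[1]=[0, 1, 0], msg_vec=[0, 1, 0]; VV[2]=max(VV[2],msg_vec) then VV[2][2]++ -> VV[2]=[1, 1, 3]
Event 5: LOCAL 0: VV[0][0]++ -> VV[0]=[4, 0, 2]
Event 6: SEND 0->2: VV[0][0]++ -> VV[0]=[5, 0, 2], msg_vec=[5, 0, 2]; VV[2]=max(VV[2],msg_vec) then VV[2][2]++ -> VV[2]=[5, 1, 4]
Event 7: LOCAL 1: VV[1][1]++ -> VV[1]=[0, 2, 0]
Event 2 stamp: [1, 0, 2]
Event 5 stamp: [4, 0, 2]
[1, 0, 2] <= [4, 0, 2]? True. Equal? False. Happens-before: True

Answer: yes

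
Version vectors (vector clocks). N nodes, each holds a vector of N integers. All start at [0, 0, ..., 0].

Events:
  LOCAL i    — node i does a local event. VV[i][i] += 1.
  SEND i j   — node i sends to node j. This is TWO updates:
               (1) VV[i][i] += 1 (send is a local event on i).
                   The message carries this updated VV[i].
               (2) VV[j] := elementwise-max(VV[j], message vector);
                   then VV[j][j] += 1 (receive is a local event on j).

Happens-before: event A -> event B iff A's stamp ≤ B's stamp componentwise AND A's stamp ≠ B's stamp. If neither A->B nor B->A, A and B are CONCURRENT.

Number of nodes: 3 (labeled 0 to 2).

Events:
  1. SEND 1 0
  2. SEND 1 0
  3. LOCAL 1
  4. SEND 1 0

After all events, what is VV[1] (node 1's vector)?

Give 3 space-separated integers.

Initial: VV[0]=[0, 0, 0]
Initial: VV[1]=[0, 0, 0]
Initial: VV[2]=[0, 0, 0]
Event 1: SEND 1->0: VV[1][1]++ -> VV[1]=[0, 1, 0], msg_vec=[0, 1, 0]; VV[0]=max(VV[0],msg_vec) then VV[0][0]++ -> VV[0]=[1, 1, 0]
Event 2: SEND 1->0: VV[1][1]++ -> VV[1]=[0, 2, 0], msg_vec=[0, 2, 0]; VV[0]=max(VV[0],msg_vec) then VV[0][0]++ -> VV[0]=[2, 2, 0]
Event 3: LOCAL 1: VV[1][1]++ -> VV[1]=[0, 3, 0]
Event 4: SEND 1->0: VV[1][1]++ -> VV[1]=[0, 4, 0], msg_vec=[0, 4, 0]; VV[0]=max(VV[0],msg_vec) then VV[0][0]++ -> VV[0]=[3, 4, 0]
Final vectors: VV[0]=[3, 4, 0]; VV[1]=[0, 4, 0]; VV[2]=[0, 0, 0]

Answer: 0 4 0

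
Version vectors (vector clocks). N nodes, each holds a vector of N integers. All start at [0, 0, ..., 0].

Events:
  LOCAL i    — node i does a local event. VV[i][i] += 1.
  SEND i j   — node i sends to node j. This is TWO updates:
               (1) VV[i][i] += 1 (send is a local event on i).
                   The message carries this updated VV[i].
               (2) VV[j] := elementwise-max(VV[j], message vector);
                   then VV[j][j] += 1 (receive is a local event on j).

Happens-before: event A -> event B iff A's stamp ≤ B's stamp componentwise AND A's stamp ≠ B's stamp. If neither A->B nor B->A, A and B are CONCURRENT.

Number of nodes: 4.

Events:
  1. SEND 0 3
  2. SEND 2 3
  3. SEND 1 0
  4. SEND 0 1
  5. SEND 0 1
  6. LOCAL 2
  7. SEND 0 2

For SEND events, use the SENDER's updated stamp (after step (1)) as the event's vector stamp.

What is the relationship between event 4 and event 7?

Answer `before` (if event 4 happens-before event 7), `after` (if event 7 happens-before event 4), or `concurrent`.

Answer: before

Derivation:
Initial: VV[0]=[0, 0, 0, 0]
Initial: VV[1]=[0, 0, 0, 0]
Initial: VV[2]=[0, 0, 0, 0]
Initial: VV[3]=[0, 0, 0, 0]
Event 1: SEND 0->3: VV[0][0]++ -> VV[0]=[1, 0, 0, 0], msg_vec=[1, 0, 0, 0]; VV[3]=max(VV[3],msg_vec) then VV[3][3]++ -> VV[3]=[1, 0, 0, 1]
Event 2: SEND 2->3: VV[2][2]++ -> VV[2]=[0, 0, 1, 0], msg_vec=[0, 0, 1, 0]; VV[3]=max(VV[3],msg_vec) then VV[3][3]++ -> VV[3]=[1, 0, 1, 2]
Event 3: SEND 1->0: VV[1][1]++ -> VV[1]=[0, 1, 0, 0], msg_vec=[0, 1, 0, 0]; VV[0]=max(VV[0],msg_vec) then VV[0][0]++ -> VV[0]=[2, 1, 0, 0]
Event 4: SEND 0->1: VV[0][0]++ -> VV[0]=[3, 1, 0, 0], msg_vec=[3, 1, 0, 0]; VV[1]=max(VV[1],msg_vec) then VV[1][1]++ -> VV[1]=[3, 2, 0, 0]
Event 5: SEND 0->1: VV[0][0]++ -> VV[0]=[4, 1, 0, 0], msg_vec=[4, 1, 0, 0]; VV[1]=max(VV[1],msg_vec) then VV[1][1]++ -> VV[1]=[4, 3, 0, 0]
Event 6: LOCAL 2: VV[2][2]++ -> VV[2]=[0, 0, 2, 0]
Event 7: SEND 0->2: VV[0][0]++ -> VV[0]=[5, 1, 0, 0], msg_vec=[5, 1, 0, 0]; VV[2]=max(VV[2],msg_vec) then VV[2][2]++ -> VV[2]=[5, 1, 3, 0]
Event 4 stamp: [3, 1, 0, 0]
Event 7 stamp: [5, 1, 0, 0]
[3, 1, 0, 0] <= [5, 1, 0, 0]? True
[5, 1, 0, 0] <= [3, 1, 0, 0]? False
Relation: before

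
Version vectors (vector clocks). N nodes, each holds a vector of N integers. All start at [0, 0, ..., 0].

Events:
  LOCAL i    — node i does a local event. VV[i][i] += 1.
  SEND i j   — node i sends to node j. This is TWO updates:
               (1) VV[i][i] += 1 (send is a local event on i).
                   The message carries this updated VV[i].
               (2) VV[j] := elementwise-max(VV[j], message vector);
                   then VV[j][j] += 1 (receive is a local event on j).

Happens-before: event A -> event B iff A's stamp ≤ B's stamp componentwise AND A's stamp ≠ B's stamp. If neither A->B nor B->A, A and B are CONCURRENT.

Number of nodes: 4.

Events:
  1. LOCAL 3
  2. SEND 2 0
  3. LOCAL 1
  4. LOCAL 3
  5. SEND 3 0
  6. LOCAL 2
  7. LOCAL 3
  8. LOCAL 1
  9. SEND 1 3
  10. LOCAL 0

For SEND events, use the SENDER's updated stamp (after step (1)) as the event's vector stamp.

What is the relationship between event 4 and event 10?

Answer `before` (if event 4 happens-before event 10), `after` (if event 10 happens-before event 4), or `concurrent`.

Answer: before

Derivation:
Initial: VV[0]=[0, 0, 0, 0]
Initial: VV[1]=[0, 0, 0, 0]
Initial: VV[2]=[0, 0, 0, 0]
Initial: VV[3]=[0, 0, 0, 0]
Event 1: LOCAL 3: VV[3][3]++ -> VV[3]=[0, 0, 0, 1]
Event 2: SEND 2->0: VV[2][2]++ -> VV[2]=[0, 0, 1, 0], msg_vec=[0, 0, 1, 0]; VV[0]=max(VV[0],msg_vec) then VV[0][0]++ -> VV[0]=[1, 0, 1, 0]
Event 3: LOCAL 1: VV[1][1]++ -> VV[1]=[0, 1, 0, 0]
Event 4: LOCAL 3: VV[3][3]++ -> VV[3]=[0, 0, 0, 2]
Event 5: SEND 3->0: VV[3][3]++ -> VV[3]=[0, 0, 0, 3], msg_vec=[0, 0, 0, 3]; VV[0]=max(VV[0],msg_vec) then VV[0][0]++ -> VV[0]=[2, 0, 1, 3]
Event 6: LOCAL 2: VV[2][2]++ -> VV[2]=[0, 0, 2, 0]
Event 7: LOCAL 3: VV[3][3]++ -> VV[3]=[0, 0, 0, 4]
Event 8: LOCAL 1: VV[1][1]++ -> VV[1]=[0, 2, 0, 0]
Event 9: SEND 1->3: VV[1][1]++ -> VV[1]=[0, 3, 0, 0], msg_vec=[0, 3, 0, 0]; VV[3]=max(VV[3],msg_vec) then VV[3][3]++ -> VV[3]=[0, 3, 0, 5]
Event 10: LOCAL 0: VV[0][0]++ -> VV[0]=[3, 0, 1, 3]
Event 4 stamp: [0, 0, 0, 2]
Event 10 stamp: [3, 0, 1, 3]
[0, 0, 0, 2] <= [3, 0, 1, 3]? True
[3, 0, 1, 3] <= [0, 0, 0, 2]? False
Relation: before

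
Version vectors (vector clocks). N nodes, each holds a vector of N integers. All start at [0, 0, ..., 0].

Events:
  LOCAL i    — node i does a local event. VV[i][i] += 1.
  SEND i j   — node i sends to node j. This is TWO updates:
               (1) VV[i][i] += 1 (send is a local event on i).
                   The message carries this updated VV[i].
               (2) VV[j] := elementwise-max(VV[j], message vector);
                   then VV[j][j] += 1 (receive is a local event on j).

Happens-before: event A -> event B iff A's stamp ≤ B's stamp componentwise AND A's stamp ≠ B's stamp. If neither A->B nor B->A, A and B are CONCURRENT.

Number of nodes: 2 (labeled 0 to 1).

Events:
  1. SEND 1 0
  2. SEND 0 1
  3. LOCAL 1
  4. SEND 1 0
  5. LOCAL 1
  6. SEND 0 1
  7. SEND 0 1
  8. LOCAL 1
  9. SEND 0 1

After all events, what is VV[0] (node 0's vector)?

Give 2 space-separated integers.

Answer: 6 4

Derivation:
Initial: VV[0]=[0, 0]
Initial: VV[1]=[0, 0]
Event 1: SEND 1->0: VV[1][1]++ -> VV[1]=[0, 1], msg_vec=[0, 1]; VV[0]=max(VV[0],msg_vec) then VV[0][0]++ -> VV[0]=[1, 1]
Event 2: SEND 0->1: VV[0][0]++ -> VV[0]=[2, 1], msg_vec=[2, 1]; VV[1]=max(VV[1],msg_vec) then VV[1][1]++ -> VV[1]=[2, 2]
Event 3: LOCAL 1: VV[1][1]++ -> VV[1]=[2, 3]
Event 4: SEND 1->0: VV[1][1]++ -> VV[1]=[2, 4], msg_vec=[2, 4]; VV[0]=max(VV[0],msg_vec) then VV[0][0]++ -> VV[0]=[3, 4]
Event 5: LOCAL 1: VV[1][1]++ -> VV[1]=[2, 5]
Event 6: SEND 0->1: VV[0][0]++ -> VV[0]=[4, 4], msg_vec=[4, 4]; VV[1]=max(VV[1],msg_vec) then VV[1][1]++ -> VV[1]=[4, 6]
Event 7: SEND 0->1: VV[0][0]++ -> VV[0]=[5, 4], msg_vec=[5, 4]; VV[1]=max(VV[1],msg_vec) then VV[1][1]++ -> VV[1]=[5, 7]
Event 8: LOCAL 1: VV[1][1]++ -> VV[1]=[5, 8]
Event 9: SEND 0->1: VV[0][0]++ -> VV[0]=[6, 4], msg_vec=[6, 4]; VV[1]=max(VV[1],msg_vec) then VV[1][1]++ -> VV[1]=[6, 9]
Final vectors: VV[0]=[6, 4]; VV[1]=[6, 9]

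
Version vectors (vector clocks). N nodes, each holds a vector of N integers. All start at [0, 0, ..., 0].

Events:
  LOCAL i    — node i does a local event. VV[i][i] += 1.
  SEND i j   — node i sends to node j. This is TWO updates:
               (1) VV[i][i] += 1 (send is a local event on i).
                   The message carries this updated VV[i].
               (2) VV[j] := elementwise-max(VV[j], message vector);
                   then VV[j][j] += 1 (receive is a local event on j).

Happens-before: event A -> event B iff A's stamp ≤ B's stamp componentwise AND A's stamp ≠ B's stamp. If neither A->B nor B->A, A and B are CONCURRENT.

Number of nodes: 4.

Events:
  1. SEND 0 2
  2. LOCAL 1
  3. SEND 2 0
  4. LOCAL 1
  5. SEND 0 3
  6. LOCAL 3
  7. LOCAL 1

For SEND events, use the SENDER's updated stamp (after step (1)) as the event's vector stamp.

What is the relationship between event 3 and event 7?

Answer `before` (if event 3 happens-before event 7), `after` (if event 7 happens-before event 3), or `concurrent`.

Answer: concurrent

Derivation:
Initial: VV[0]=[0, 0, 0, 0]
Initial: VV[1]=[0, 0, 0, 0]
Initial: VV[2]=[0, 0, 0, 0]
Initial: VV[3]=[0, 0, 0, 0]
Event 1: SEND 0->2: VV[0][0]++ -> VV[0]=[1, 0, 0, 0], msg_vec=[1, 0, 0, 0]; VV[2]=max(VV[2],msg_vec) then VV[2][2]++ -> VV[2]=[1, 0, 1, 0]
Event 2: LOCAL 1: VV[1][1]++ -> VV[1]=[0, 1, 0, 0]
Event 3: SEND 2->0: VV[2][2]++ -> VV[2]=[1, 0, 2, 0], msg_vec=[1, 0, 2, 0]; VV[0]=max(VV[0],msg_vec) then VV[0][0]++ -> VV[0]=[2, 0, 2, 0]
Event 4: LOCAL 1: VV[1][1]++ -> VV[1]=[0, 2, 0, 0]
Event 5: SEND 0->3: VV[0][0]++ -> VV[0]=[3, 0, 2, 0], msg_vec=[3, 0, 2, 0]; VV[3]=max(VV[3],msg_vec) then VV[3][3]++ -> VV[3]=[3, 0, 2, 1]
Event 6: LOCAL 3: VV[3][3]++ -> VV[3]=[3, 0, 2, 2]
Event 7: LOCAL 1: VV[1][1]++ -> VV[1]=[0, 3, 0, 0]
Event 3 stamp: [1, 0, 2, 0]
Event 7 stamp: [0, 3, 0, 0]
[1, 0, 2, 0] <= [0, 3, 0, 0]? False
[0, 3, 0, 0] <= [1, 0, 2, 0]? False
Relation: concurrent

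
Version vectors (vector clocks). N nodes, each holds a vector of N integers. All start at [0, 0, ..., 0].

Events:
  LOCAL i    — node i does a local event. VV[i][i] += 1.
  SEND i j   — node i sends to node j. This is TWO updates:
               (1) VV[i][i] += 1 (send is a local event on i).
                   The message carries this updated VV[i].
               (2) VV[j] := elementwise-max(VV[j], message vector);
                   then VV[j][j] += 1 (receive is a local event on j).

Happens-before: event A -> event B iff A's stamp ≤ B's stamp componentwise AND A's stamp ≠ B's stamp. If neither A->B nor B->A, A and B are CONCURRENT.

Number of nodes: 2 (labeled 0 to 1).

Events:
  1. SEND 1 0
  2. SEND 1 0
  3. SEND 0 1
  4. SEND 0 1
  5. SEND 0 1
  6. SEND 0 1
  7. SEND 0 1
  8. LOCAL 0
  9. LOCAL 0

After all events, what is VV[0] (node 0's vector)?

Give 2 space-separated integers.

Answer: 9 2

Derivation:
Initial: VV[0]=[0, 0]
Initial: VV[1]=[0, 0]
Event 1: SEND 1->0: VV[1][1]++ -> VV[1]=[0, 1], msg_vec=[0, 1]; VV[0]=max(VV[0],msg_vec) then VV[0][0]++ -> VV[0]=[1, 1]
Event 2: SEND 1->0: VV[1][1]++ -> VV[1]=[0, 2], msg_vec=[0, 2]; VV[0]=max(VV[0],msg_vec) then VV[0][0]++ -> VV[0]=[2, 2]
Event 3: SEND 0->1: VV[0][0]++ -> VV[0]=[3, 2], msg_vec=[3, 2]; VV[1]=max(VV[1],msg_vec) then VV[1][1]++ -> VV[1]=[3, 3]
Event 4: SEND 0->1: VV[0][0]++ -> VV[0]=[4, 2], msg_vec=[4, 2]; VV[1]=max(VV[1],msg_vec) then VV[1][1]++ -> VV[1]=[4, 4]
Event 5: SEND 0->1: VV[0][0]++ -> VV[0]=[5, 2], msg_vec=[5, 2]; VV[1]=max(VV[1],msg_vec) then VV[1][1]++ -> VV[1]=[5, 5]
Event 6: SEND 0->1: VV[0][0]++ -> VV[0]=[6, 2], msg_vec=[6, 2]; VV[1]=max(VV[1],msg_vec) then VV[1][1]++ -> VV[1]=[6, 6]
Event 7: SEND 0->1: VV[0][0]++ -> VV[0]=[7, 2], msg_vec=[7, 2]; VV[1]=max(VV[1],msg_vec) then VV[1][1]++ -> VV[1]=[7, 7]
Event 8: LOCAL 0: VV[0][0]++ -> VV[0]=[8, 2]
Event 9: LOCAL 0: VV[0][0]++ -> VV[0]=[9, 2]
Final vectors: VV[0]=[9, 2]; VV[1]=[7, 7]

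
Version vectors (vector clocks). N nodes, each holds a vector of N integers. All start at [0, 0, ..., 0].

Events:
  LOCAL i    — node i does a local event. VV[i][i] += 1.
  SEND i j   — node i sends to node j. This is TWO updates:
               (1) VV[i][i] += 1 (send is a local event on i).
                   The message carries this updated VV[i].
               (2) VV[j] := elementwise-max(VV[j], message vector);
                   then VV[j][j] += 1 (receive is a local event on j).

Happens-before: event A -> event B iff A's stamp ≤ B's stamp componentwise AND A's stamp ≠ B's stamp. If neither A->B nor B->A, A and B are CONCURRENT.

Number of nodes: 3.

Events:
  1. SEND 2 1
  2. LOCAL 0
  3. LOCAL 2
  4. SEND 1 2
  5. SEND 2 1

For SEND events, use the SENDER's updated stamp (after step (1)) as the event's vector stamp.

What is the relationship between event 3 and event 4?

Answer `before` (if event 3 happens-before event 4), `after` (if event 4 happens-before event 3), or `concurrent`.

Initial: VV[0]=[0, 0, 0]
Initial: VV[1]=[0, 0, 0]
Initial: VV[2]=[0, 0, 0]
Event 1: SEND 2->1: VV[2][2]++ -> VV[2]=[0, 0, 1], msg_vec=[0, 0, 1]; VV[1]=max(VV[1],msg_vec) then VV[1][1]++ -> VV[1]=[0, 1, 1]
Event 2: LOCAL 0: VV[0][0]++ -> VV[0]=[1, 0, 0]
Event 3: LOCAL 2: VV[2][2]++ -> VV[2]=[0, 0, 2]
Event 4: SEND 1->2: VV[1][1]++ -> VV[1]=[0, 2, 1], msg_vec=[0, 2, 1]; VV[2]=max(VV[2],msg_vec) then VV[2][2]++ -> VV[2]=[0, 2, 3]
Event 5: SEND 2->1: VV[2][2]++ -> VV[2]=[0, 2, 4], msg_vec=[0, 2, 4]; VV[1]=max(VV[1],msg_vec) then VV[1][1]++ -> VV[1]=[0, 3, 4]
Event 3 stamp: [0, 0, 2]
Event 4 stamp: [0, 2, 1]
[0, 0, 2] <= [0, 2, 1]? False
[0, 2, 1] <= [0, 0, 2]? False
Relation: concurrent

Answer: concurrent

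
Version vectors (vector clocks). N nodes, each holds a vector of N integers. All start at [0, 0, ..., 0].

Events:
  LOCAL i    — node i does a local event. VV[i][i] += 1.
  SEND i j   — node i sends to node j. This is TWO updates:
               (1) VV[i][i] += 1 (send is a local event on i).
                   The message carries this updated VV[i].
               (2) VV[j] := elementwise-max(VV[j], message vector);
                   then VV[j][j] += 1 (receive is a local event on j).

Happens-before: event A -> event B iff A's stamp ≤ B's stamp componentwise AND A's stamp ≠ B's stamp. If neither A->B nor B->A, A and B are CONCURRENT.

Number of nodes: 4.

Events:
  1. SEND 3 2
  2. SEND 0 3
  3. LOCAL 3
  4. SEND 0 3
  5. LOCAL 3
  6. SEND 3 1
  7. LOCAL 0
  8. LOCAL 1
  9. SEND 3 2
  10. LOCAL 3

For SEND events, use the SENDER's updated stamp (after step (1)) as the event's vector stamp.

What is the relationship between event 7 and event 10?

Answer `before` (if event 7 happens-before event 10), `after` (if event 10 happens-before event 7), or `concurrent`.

Answer: concurrent

Derivation:
Initial: VV[0]=[0, 0, 0, 0]
Initial: VV[1]=[0, 0, 0, 0]
Initial: VV[2]=[0, 0, 0, 0]
Initial: VV[3]=[0, 0, 0, 0]
Event 1: SEND 3->2: VV[3][3]++ -> VV[3]=[0, 0, 0, 1], msg_vec=[0, 0, 0, 1]; VV[2]=max(VV[2],msg_vec) then VV[2][2]++ -> VV[2]=[0, 0, 1, 1]
Event 2: SEND 0->3: VV[0][0]++ -> VV[0]=[1, 0, 0, 0], msg_vec=[1, 0, 0, 0]; VV[3]=max(VV[3],msg_vec) then VV[3][3]++ -> VV[3]=[1, 0, 0, 2]
Event 3: LOCAL 3: VV[3][3]++ -> VV[3]=[1, 0, 0, 3]
Event 4: SEND 0->3: VV[0][0]++ -> VV[0]=[2, 0, 0, 0], msg_vec=[2, 0, 0, 0]; VV[3]=max(VV[3],msg_vec) then VV[3][3]++ -> VV[3]=[2, 0, 0, 4]
Event 5: LOCAL 3: VV[3][3]++ -> VV[3]=[2, 0, 0, 5]
Event 6: SEND 3->1: VV[3][3]++ -> VV[3]=[2, 0, 0, 6], msg_vec=[2, 0, 0, 6]; VV[1]=max(VV[1],msg_vec) then VV[1][1]++ -> VV[1]=[2, 1, 0, 6]
Event 7: LOCAL 0: VV[0][0]++ -> VV[0]=[3, 0, 0, 0]
Event 8: LOCAL 1: VV[1][1]++ -> VV[1]=[2, 2, 0, 6]
Event 9: SEND 3->2: VV[3][3]++ -> VV[3]=[2, 0, 0, 7], msg_vec=[2, 0, 0, 7]; VV[2]=max(VV[2],msg_vec) then VV[2][2]++ -> VV[2]=[2, 0, 2, 7]
Event 10: LOCAL 3: VV[3][3]++ -> VV[3]=[2, 0, 0, 8]
Event 7 stamp: [3, 0, 0, 0]
Event 10 stamp: [2, 0, 0, 8]
[3, 0, 0, 0] <= [2, 0, 0, 8]? False
[2, 0, 0, 8] <= [3, 0, 0, 0]? False
Relation: concurrent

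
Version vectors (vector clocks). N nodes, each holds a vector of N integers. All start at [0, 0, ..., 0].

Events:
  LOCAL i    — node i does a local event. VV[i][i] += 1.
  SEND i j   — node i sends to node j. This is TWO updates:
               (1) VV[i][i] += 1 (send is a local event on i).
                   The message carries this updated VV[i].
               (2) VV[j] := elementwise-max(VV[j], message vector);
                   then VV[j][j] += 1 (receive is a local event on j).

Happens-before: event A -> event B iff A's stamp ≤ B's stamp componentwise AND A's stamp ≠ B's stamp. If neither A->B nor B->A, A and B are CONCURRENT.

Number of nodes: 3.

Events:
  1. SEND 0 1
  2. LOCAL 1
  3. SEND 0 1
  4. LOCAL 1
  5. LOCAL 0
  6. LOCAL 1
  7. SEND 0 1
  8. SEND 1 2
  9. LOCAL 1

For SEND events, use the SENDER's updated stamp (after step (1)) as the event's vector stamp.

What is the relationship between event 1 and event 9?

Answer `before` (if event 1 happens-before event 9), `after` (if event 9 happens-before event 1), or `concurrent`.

Initial: VV[0]=[0, 0, 0]
Initial: VV[1]=[0, 0, 0]
Initial: VV[2]=[0, 0, 0]
Event 1: SEND 0->1: VV[0][0]++ -> VV[0]=[1, 0, 0], msg_vec=[1, 0, 0]; VV[1]=max(VV[1],msg_vec) then VV[1][1]++ -> VV[1]=[1, 1, 0]
Event 2: LOCAL 1: VV[1][1]++ -> VV[1]=[1, 2, 0]
Event 3: SEND 0->1: VV[0][0]++ -> VV[0]=[2, 0, 0], msg_vec=[2, 0, 0]; VV[1]=max(VV[1],msg_vec) then VV[1][1]++ -> VV[1]=[2, 3, 0]
Event 4: LOCAL 1: VV[1][1]++ -> VV[1]=[2, 4, 0]
Event 5: LOCAL 0: VV[0][0]++ -> VV[0]=[3, 0, 0]
Event 6: LOCAL 1: VV[1][1]++ -> VV[1]=[2, 5, 0]
Event 7: SEND 0->1: VV[0][0]++ -> VV[0]=[4, 0, 0], msg_vec=[4, 0, 0]; VV[1]=max(VV[1],msg_vec) then VV[1][1]++ -> VV[1]=[4, 6, 0]
Event 8: SEND 1->2: VV[1][1]++ -> VV[1]=[4, 7, 0], msg_vec=[4, 7, 0]; VV[2]=max(VV[2],msg_vec) then VV[2][2]++ -> VV[2]=[4, 7, 1]
Event 9: LOCAL 1: VV[1][1]++ -> VV[1]=[4, 8, 0]
Event 1 stamp: [1, 0, 0]
Event 9 stamp: [4, 8, 0]
[1, 0, 0] <= [4, 8, 0]? True
[4, 8, 0] <= [1, 0, 0]? False
Relation: before

Answer: before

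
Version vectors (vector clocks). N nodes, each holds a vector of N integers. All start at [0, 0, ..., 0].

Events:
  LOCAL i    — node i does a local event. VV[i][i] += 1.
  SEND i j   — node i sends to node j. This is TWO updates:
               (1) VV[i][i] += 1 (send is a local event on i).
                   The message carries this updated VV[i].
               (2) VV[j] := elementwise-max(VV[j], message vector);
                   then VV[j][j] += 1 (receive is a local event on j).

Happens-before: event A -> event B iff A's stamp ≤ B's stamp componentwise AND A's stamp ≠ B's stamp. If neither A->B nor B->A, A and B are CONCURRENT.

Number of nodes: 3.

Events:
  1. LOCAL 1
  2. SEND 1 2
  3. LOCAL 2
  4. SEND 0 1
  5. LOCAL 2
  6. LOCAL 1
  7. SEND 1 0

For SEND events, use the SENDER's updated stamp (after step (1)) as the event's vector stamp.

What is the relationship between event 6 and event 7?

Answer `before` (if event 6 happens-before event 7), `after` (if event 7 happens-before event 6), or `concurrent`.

Initial: VV[0]=[0, 0, 0]
Initial: VV[1]=[0, 0, 0]
Initial: VV[2]=[0, 0, 0]
Event 1: LOCAL 1: VV[1][1]++ -> VV[1]=[0, 1, 0]
Event 2: SEND 1->2: VV[1][1]++ -> VV[1]=[0, 2, 0], msg_vec=[0, 2, 0]; VV[2]=max(VV[2],msg_vec) then VV[2][2]++ -> VV[2]=[0, 2, 1]
Event 3: LOCAL 2: VV[2][2]++ -> VV[2]=[0, 2, 2]
Event 4: SEND 0->1: VV[0][0]++ -> VV[0]=[1, 0, 0], msg_vec=[1, 0, 0]; VV[1]=max(VV[1],msg_vec) then VV[1][1]++ -> VV[1]=[1, 3, 0]
Event 5: LOCAL 2: VV[2][2]++ -> VV[2]=[0, 2, 3]
Event 6: LOCAL 1: VV[1][1]++ -> VV[1]=[1, 4, 0]
Event 7: SEND 1->0: VV[1][1]++ -> VV[1]=[1, 5, 0], msg_vec=[1, 5, 0]; VV[0]=max(VV[0],msg_vec) then VV[0][0]++ -> VV[0]=[2, 5, 0]
Event 6 stamp: [1, 4, 0]
Event 7 stamp: [1, 5, 0]
[1, 4, 0] <= [1, 5, 0]? True
[1, 5, 0] <= [1, 4, 0]? False
Relation: before

Answer: before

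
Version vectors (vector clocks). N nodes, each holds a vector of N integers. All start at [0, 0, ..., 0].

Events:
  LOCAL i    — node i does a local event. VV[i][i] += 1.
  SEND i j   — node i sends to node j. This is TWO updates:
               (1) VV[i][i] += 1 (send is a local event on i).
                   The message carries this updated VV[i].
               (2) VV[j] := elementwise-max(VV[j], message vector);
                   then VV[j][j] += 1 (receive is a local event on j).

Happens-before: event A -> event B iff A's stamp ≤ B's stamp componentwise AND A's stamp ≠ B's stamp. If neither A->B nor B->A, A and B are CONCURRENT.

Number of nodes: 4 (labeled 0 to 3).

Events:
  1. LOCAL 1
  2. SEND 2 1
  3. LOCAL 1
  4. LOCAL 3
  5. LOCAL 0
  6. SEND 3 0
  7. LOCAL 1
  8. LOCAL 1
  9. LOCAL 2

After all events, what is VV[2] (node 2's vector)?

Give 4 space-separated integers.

Initial: VV[0]=[0, 0, 0, 0]
Initial: VV[1]=[0, 0, 0, 0]
Initial: VV[2]=[0, 0, 0, 0]
Initial: VV[3]=[0, 0, 0, 0]
Event 1: LOCAL 1: VV[1][1]++ -> VV[1]=[0, 1, 0, 0]
Event 2: SEND 2->1: VV[2][2]++ -> VV[2]=[0, 0, 1, 0], msg_vec=[0, 0, 1, 0]; VV[1]=max(VV[1],msg_vec) then VV[1][1]++ -> VV[1]=[0, 2, 1, 0]
Event 3: LOCAL 1: VV[1][1]++ -> VV[1]=[0, 3, 1, 0]
Event 4: LOCAL 3: VV[3][3]++ -> VV[3]=[0, 0, 0, 1]
Event 5: LOCAL 0: VV[0][0]++ -> VV[0]=[1, 0, 0, 0]
Event 6: SEND 3->0: VV[3][3]++ -> VV[3]=[0, 0, 0, 2], msg_vec=[0, 0, 0, 2]; VV[0]=max(VV[0],msg_vec) then VV[0][0]++ -> VV[0]=[2, 0, 0, 2]
Event 7: LOCAL 1: VV[1][1]++ -> VV[1]=[0, 4, 1, 0]
Event 8: LOCAL 1: VV[1][1]++ -> VV[1]=[0, 5, 1, 0]
Event 9: LOCAL 2: VV[2][2]++ -> VV[2]=[0, 0, 2, 0]
Final vectors: VV[0]=[2, 0, 0, 2]; VV[1]=[0, 5, 1, 0]; VV[2]=[0, 0, 2, 0]; VV[3]=[0, 0, 0, 2]

Answer: 0 0 2 0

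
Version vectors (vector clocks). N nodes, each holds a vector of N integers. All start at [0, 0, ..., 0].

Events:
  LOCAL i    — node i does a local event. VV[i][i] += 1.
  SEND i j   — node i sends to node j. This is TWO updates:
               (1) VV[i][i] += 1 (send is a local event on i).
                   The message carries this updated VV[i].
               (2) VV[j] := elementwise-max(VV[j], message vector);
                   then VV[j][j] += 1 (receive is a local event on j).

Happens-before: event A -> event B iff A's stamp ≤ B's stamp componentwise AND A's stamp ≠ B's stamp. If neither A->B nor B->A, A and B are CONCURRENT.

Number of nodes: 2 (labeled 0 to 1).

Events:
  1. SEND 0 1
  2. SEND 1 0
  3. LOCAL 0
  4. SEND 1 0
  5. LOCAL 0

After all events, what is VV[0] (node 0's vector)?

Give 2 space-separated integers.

Initial: VV[0]=[0, 0]
Initial: VV[1]=[0, 0]
Event 1: SEND 0->1: VV[0][0]++ -> VV[0]=[1, 0], msg_vec=[1, 0]; VV[1]=max(VV[1],msg_vec) then VV[1][1]++ -> VV[1]=[1, 1]
Event 2: SEND 1->0: VV[1][1]++ -> VV[1]=[1, 2], msg_vec=[1, 2]; VV[0]=max(VV[0],msg_vec) then VV[0][0]++ -> VV[0]=[2, 2]
Event 3: LOCAL 0: VV[0][0]++ -> VV[0]=[3, 2]
Event 4: SEND 1->0: VV[1][1]++ -> VV[1]=[1, 3], msg_vec=[1, 3]; VV[0]=max(VV[0],msg_vec) then VV[0][0]++ -> VV[0]=[4, 3]
Event 5: LOCAL 0: VV[0][0]++ -> VV[0]=[5, 3]
Final vectors: VV[0]=[5, 3]; VV[1]=[1, 3]

Answer: 5 3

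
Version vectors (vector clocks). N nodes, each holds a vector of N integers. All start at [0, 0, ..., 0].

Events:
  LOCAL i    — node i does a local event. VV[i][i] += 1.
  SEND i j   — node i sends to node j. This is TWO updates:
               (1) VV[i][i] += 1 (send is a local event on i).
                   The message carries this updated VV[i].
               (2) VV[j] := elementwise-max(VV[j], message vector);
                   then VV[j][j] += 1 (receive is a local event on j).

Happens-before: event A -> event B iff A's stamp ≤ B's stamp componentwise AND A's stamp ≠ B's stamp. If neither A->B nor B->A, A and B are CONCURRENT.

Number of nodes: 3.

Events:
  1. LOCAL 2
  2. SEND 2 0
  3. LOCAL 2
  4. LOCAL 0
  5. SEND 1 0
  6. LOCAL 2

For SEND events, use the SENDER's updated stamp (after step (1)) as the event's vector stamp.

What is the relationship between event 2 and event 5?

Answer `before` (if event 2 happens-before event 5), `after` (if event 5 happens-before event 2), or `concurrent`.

Initial: VV[0]=[0, 0, 0]
Initial: VV[1]=[0, 0, 0]
Initial: VV[2]=[0, 0, 0]
Event 1: LOCAL 2: VV[2][2]++ -> VV[2]=[0, 0, 1]
Event 2: SEND 2->0: VV[2][2]++ -> VV[2]=[0, 0, 2], msg_vec=[0, 0, 2]; VV[0]=max(VV[0],msg_vec) then VV[0][0]++ -> VV[0]=[1, 0, 2]
Event 3: LOCAL 2: VV[2][2]++ -> VV[2]=[0, 0, 3]
Event 4: LOCAL 0: VV[0][0]++ -> VV[0]=[2, 0, 2]
Event 5: SEND 1->0: VV[1][1]++ -> VV[1]=[0, 1, 0], msg_vec=[0, 1, 0]; VV[0]=max(VV[0],msg_vec) then VV[0][0]++ -> VV[0]=[3, 1, 2]
Event 6: LOCAL 2: VV[2][2]++ -> VV[2]=[0, 0, 4]
Event 2 stamp: [0, 0, 2]
Event 5 stamp: [0, 1, 0]
[0, 0, 2] <= [0, 1, 0]? False
[0, 1, 0] <= [0, 0, 2]? False
Relation: concurrent

Answer: concurrent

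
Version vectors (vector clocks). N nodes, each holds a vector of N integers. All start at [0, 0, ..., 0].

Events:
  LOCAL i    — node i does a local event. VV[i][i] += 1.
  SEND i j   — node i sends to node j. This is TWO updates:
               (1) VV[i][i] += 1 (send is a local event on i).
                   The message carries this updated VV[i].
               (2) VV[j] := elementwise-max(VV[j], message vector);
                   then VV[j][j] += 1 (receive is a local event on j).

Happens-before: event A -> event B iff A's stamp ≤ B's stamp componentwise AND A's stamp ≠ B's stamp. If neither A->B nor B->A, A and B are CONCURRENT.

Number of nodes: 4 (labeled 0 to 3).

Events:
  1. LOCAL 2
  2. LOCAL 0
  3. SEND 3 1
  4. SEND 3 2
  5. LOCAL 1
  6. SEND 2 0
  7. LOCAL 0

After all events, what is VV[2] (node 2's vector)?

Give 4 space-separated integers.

Answer: 0 0 3 2

Derivation:
Initial: VV[0]=[0, 0, 0, 0]
Initial: VV[1]=[0, 0, 0, 0]
Initial: VV[2]=[0, 0, 0, 0]
Initial: VV[3]=[0, 0, 0, 0]
Event 1: LOCAL 2: VV[2][2]++ -> VV[2]=[0, 0, 1, 0]
Event 2: LOCAL 0: VV[0][0]++ -> VV[0]=[1, 0, 0, 0]
Event 3: SEND 3->1: VV[3][3]++ -> VV[3]=[0, 0, 0, 1], msg_vec=[0, 0, 0, 1]; VV[1]=max(VV[1],msg_vec) then VV[1][1]++ -> VV[1]=[0, 1, 0, 1]
Event 4: SEND 3->2: VV[3][3]++ -> VV[3]=[0, 0, 0, 2], msg_vec=[0, 0, 0, 2]; VV[2]=max(VV[2],msg_vec) then VV[2][2]++ -> VV[2]=[0, 0, 2, 2]
Event 5: LOCAL 1: VV[1][1]++ -> VV[1]=[0, 2, 0, 1]
Event 6: SEND 2->0: VV[2][2]++ -> VV[2]=[0, 0, 3, 2], msg_vec=[0, 0, 3, 2]; VV[0]=max(VV[0],msg_vec) then VV[0][0]++ -> VV[0]=[2, 0, 3, 2]
Event 7: LOCAL 0: VV[0][0]++ -> VV[0]=[3, 0, 3, 2]
Final vectors: VV[0]=[3, 0, 3, 2]; VV[1]=[0, 2, 0, 1]; VV[2]=[0, 0, 3, 2]; VV[3]=[0, 0, 0, 2]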